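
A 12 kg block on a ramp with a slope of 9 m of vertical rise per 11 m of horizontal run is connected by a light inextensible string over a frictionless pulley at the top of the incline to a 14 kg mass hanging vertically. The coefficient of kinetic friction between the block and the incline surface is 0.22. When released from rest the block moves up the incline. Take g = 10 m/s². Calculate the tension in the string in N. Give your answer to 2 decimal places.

116.53 N

For the block on the incline: the weight component along the slope is m₁g sin 39.29° = 12 × 10 × 0.6332 = 75.984 N and the normal force is N = m₁g cos 39.29° = 92.875 N.
Kinetic friction opposes the block's motion up the incline: f = μN = 0.22 × 92.875 = 20.433 N acting down the slope.
Newton's second law for the block (up-slope positive): T − 75.984 − 20.433 = 12 a. For the hanging mass (downward positive): 14 × 10 − T = 14 a.
Adding the two equations eliminates T: 43.583 = 26 a, so a = 1.6763 m/s².
Then from the hanging mass's equation, T = 14 × (10 − 1.6763) = 116.532 N.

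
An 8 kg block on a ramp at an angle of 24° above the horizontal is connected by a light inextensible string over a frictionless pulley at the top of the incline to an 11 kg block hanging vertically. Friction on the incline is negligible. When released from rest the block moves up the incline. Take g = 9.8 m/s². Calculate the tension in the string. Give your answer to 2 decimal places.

For the block on the incline: the weight component along the slope is m₁g sin 24° = 8 × 9.8 × 0.4067 = 31.885 N and the normal force is N = m₁g cos 24° = 71.622 N.
Newton's second law for the block (up-slope positive): T − 31.885 = 8 a. For the hanging block (downward positive): 11 × 9.8 − T = 11 a.
Adding the two equations eliminates T: 75.915 = 19 a, so a = 3.9955 m/s².
Then from the hanging block's equation, T = 11 × (9.8 − 3.9955) = 63.850 N.

63.85 N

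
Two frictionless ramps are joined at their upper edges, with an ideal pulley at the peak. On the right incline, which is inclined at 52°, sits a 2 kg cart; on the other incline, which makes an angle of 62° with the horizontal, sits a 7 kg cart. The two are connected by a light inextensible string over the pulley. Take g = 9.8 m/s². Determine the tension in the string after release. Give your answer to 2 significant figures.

Resolve each weight along its own incline: the 2 kg mass has component 2 × 9.8 × sin 52° = 15.445 N down its slope, and the 7 kg mass has 7 × 9.8 × sin 62° = 60.570 N down its slope.
The 7 kg side's 60.570 N exceeds the other side's 15.445 N, so that mass slides down and the 2 kg mass slides up. Taking that direction as positive, Newton's second law for the whole system gives 60.570 − 15.445 = (2 + 7) a, so a = 45.125 / 9 = 5.0139 m/s².
For the 2 kg mass (up-slope positive): T − 15.445 = 2 × 5.0139, so T = 25.473 N.

25 N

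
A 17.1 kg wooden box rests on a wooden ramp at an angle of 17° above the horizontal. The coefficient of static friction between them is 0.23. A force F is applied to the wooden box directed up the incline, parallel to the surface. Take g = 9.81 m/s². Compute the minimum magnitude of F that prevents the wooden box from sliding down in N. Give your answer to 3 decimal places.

12.149 N

The normal force is N = mg cos 17° = 160.421 N. With F at its minimum the wooden box is on the verge of sliding down, so static friction is at its maximum μ_s N = 0.23 × 160.421 = 36.897 N and acts up the slope.
Equilibrium along the incline: F + μ_s N = mg sin 17°, so F = 49.046 − 36.897 = 12.149 N.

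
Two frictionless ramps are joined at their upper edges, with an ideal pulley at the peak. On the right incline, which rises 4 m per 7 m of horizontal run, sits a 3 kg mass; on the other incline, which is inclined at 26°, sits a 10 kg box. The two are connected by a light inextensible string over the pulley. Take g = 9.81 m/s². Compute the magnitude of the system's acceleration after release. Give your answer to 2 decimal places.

2.18 m/s²

Resolve each weight along its own incline: the 3 kg mass has component 3 × 9.81 × sin 29.74° = 14.601 N down its slope, and the 10 kg mass has 10 × 9.81 × sin 26° = 43.004 N down its slope.
The 10 kg side's 43.004 N exceeds the other side's 14.601 N, so that mass slides down and the 3 kg mass slides up. Taking that direction as positive, Newton's second law for the whole system gives 43.004 − 14.601 = (3 + 10) a, so a = 28.403 / 13 = 2.1848 m/s².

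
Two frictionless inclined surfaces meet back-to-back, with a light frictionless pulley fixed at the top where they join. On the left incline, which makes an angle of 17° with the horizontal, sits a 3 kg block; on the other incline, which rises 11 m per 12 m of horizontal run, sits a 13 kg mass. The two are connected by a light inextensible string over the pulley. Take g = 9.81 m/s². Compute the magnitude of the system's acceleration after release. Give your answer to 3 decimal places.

4.848 m/s²

Resolve each weight along its own incline: the 3 kg mass has component 3 × 9.81 × sin 17° = 8.604 N down its slope, and the 13 kg mass has 13 × 9.81 × sin 42.51° = 86.175 N down its slope.
The 13 kg side's 86.175 N exceeds the other side's 8.604 N, so that mass slides down and the 3 kg mass slides up. Taking that direction as positive, Newton's second law for the whole system gives 86.175 − 8.604 = (3 + 13) a, so a = 77.571 / 16 = 4.8482 m/s².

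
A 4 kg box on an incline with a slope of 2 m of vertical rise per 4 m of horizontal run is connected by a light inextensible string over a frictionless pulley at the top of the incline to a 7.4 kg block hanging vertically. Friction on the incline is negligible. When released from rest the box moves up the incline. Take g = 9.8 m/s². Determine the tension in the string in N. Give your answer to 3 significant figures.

36.8 N

For the box on the incline: the weight component along the slope is m₁g sin 26.57° = 4 × 9.8 × 0.4472 = 17.530 N and the normal force is N = m₁g cos 26.57° = 35.062 N.
Newton's second law for the box (up-slope positive): T − 17.530 = 4 a. For the hanging block (downward positive): 7.4 × 9.8 − T = 7.4 a.
Adding the two equations eliminates T: 54.990 = 11.4 a, so a = 4.8237 m/s².
Then from the hanging block's equation, T = 7.4 × (9.8 − 4.8237) = 36.825 N.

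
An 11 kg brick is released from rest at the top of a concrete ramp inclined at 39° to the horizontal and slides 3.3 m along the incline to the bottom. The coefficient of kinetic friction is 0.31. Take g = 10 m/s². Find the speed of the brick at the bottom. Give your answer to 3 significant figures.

5.06 m/s

The weight component along the incline is mg sin 39° = 69.225 N and the normal force is N = mg cos 39° = 85.486 N.
Friction up the slope is f = μN = 0.31 × 85.486 = 26.501 N, so the net downslope force is 69.225 − 26.501 = 42.724 N and a = 42.724 / 11 = 3.8840 m/s².
Starting from rest over a distance of 3.3 m, v² = 2aL = 2 × 3.8840 × 3.3 = 25.6344, so v = 5.0630 m/s.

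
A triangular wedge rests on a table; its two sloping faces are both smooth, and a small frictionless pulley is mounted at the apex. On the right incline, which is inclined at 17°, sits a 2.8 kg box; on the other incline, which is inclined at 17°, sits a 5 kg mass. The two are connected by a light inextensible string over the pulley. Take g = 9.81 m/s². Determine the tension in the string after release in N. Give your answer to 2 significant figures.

10 N

Resolve each weight along its own incline: the 2.8 kg mass has component 2.8 × 9.81 × sin 17° = 8.031 N down its slope, and the 5 kg mass has 5 × 9.81 × sin 17° = 14.341 N down its slope.
The 5 kg side's 14.341 N exceeds the other side's 8.031 N, so that mass slides down and the 2.8 kg mass slides up. Taking that direction as positive, Newton's second law for the whole system gives 14.341 − 8.031 = (2.8 + 5) a, so a = 6.310 / 7.8 = 0.8090 m/s².
For the 2.8 kg mass (up-slope positive): T − 8.031 = 2.8 × 0.8090, so T = 10.296 N.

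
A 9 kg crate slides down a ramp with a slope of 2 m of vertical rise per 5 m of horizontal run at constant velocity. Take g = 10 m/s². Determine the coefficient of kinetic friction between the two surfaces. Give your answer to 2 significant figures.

At constant velocity the net force along the incline is zero: mg sin 21.80° = μ mg cos 21.80°.
So μ = tan 21.80° = 0.3714 / 0.9285 = 0.4000.

0.40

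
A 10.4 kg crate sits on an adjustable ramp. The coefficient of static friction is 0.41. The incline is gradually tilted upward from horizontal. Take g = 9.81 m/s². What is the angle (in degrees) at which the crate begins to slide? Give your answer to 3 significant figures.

At the threshold of sliding, static friction is at its maximum μ_s N and exactly balances the weight component along the incline: mg sin θ = μ_s mg cos θ.
Hence tan θ = μ_s = 0.41, so θ = arctan(0.41) = 22.2936°.

22.3°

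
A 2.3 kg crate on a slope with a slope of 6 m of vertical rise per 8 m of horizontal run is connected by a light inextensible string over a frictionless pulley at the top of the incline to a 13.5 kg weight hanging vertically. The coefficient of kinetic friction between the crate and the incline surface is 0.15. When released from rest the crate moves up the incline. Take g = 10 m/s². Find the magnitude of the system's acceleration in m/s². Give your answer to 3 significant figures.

7.50 m/s²

For the crate on the incline: the weight component along the slope is m₁g sin 36.87° = 2.3 × 10 × 0.6000 = 13.800 N and the normal force is N = m₁g cos 36.87° = 18.400 N.
Kinetic friction opposes the crate's motion up the incline: f = μN = 0.15 × 18.400 = 2.760 N acting down the slope.
Newton's second law for the crate (up-slope positive): T − 13.800 − 2.760 = 2.3 a. For the hanging weight (downward positive): 13.5 × 10 − T = 13.5 a.
Adding the two equations eliminates T: 118.440 = 15.8 a, so a = 7.4962 m/s².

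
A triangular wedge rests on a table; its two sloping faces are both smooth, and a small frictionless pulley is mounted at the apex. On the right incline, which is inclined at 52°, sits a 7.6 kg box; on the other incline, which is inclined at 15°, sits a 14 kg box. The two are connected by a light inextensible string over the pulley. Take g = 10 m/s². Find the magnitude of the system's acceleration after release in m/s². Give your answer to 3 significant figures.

Resolve each weight along its own incline: the 7.6 kg mass has component 7.6 × 10 × sin 52° = 59.889 N down its slope, and the 14 kg mass has 14 × 10 × sin 15° = 36.235 N down its slope.
The 7.6 kg side's 59.889 N exceeds the other side's 36.235 N, so that mass slides down and the 14 kg mass slides up. Taking that direction as positive, Newton's second law for the whole system gives 59.889 − 36.235 = (7.6 + 14) a, so a = 23.654 / 21.6 = 1.0951 m/s².

1.10 m/s²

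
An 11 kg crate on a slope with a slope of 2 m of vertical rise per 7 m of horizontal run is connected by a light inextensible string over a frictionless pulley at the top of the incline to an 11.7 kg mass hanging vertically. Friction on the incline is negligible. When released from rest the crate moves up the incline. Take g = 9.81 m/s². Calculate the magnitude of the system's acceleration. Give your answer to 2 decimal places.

3.75 m/s²

For the crate on the incline: the weight component along the slope is m₁g sin 15.95° = 11 × 9.81 × 0.2747 = 29.643 N and the normal force is N = m₁g cos 15.95° = 103.758 N.
Newton's second law for the crate (up-slope positive): T − 29.643 = 11 a. For the hanging mass (downward positive): 11.7 × 9.81 − T = 11.7 a.
Adding the two equations eliminates T: 85.134 = 22.7 a, so a = 3.7504 m/s².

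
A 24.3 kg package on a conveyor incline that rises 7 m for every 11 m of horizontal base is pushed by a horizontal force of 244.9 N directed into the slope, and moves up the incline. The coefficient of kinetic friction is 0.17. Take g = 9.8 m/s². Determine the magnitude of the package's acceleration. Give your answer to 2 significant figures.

0.92 m/s²

The horizontal push has components F cos 32.47° = 244.9 × 0.8437 = 206.622 N up the incline and F sin 32.47° = 244.9 × 0.5369 = 131.487 N pressing into the surface.
The normal force is therefore N = mg cos 32.47° + F sin 32.47° = 200.919 + 131.487 = 332.406 N, and kinetic friction down the slope is μN = 0.17 × 332.406 = 56.509 N.
Along the incline: F cos 32.47° − mg sin 32.47° − μN = ma, so 206.622 − 127.857 − 56.509 = 24.3 a, giving a = 0.9159 m/s².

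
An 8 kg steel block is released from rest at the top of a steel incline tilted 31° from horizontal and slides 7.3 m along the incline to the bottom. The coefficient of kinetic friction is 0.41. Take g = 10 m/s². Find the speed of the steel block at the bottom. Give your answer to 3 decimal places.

The weight component along the incline is mg sin 31° = 41.203 N and the normal force is N = mg cos 31° = 68.573 N.
Friction up the slope is f = μN = 0.41 × 68.573 = 28.115 N, so the net downslope force is 41.203 − 28.115 = 13.088 N and a = 13.088 / 8 = 1.6360 m/s².
Starting from rest over a distance of 7.3 m, v² = 2aL = 2 × 1.6360 × 7.3 = 23.8856, so v = 4.8873 m/s.

4.887 m/s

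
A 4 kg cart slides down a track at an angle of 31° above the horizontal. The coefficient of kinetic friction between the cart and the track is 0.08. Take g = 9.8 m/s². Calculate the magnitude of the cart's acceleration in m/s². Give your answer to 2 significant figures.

Resolving the weight along the incline: the component pulling the cart down the slope is mg sin 31° = 4 × 9.8 × 0.5150 = 20.188 N, and the normal force is N = mg cos 31° = 4 × 9.8 × 0.8572 = 33.602 N.
Kinetic friction acts up the slope with magnitude f = μN = 0.08 × 33.602 = 2.688 N.
Net force along the incline is 20.188 − 2.688 = 17.500 N, so a = 17.500 / 4 = 4.3750 m/s².

4.4 m/s²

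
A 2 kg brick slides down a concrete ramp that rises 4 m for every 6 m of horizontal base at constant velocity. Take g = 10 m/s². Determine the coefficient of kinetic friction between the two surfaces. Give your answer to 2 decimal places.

0.67

At constant velocity the net force along the incline is zero: mg sin 33.69° = μ mg cos 33.69°.
So μ = tan 33.69° = 0.5547 / 0.8321 = 0.6666.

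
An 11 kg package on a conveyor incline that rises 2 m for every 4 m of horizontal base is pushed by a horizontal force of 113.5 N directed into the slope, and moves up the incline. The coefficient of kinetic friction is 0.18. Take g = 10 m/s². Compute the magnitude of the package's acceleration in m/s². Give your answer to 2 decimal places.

The horizontal push has components F cos 26.57° = 113.5 × 0.8944 = 101.514 N up the incline and F sin 26.57° = 113.5 × 0.4472 = 50.757 N pressing into the surface.
The normal force is therefore N = mg cos 26.57° + F sin 26.57° = 98.384 + 50.757 = 149.141 N, and kinetic friction down the slope is μN = 0.18 × 149.141 = 26.845 N.
Along the incline: F cos 26.57° − mg sin 26.57° − μN = ma, so 101.514 − 49.192 − 26.845 = 11 a, giving a = 2.3161 m/s².

2.32 m/s²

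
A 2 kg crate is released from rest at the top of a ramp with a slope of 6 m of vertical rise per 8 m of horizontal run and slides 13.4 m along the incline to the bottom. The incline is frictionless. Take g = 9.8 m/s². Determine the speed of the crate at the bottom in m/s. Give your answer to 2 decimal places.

12.55 m/s

The weight component along the incline is mg sin 36.87° = 11.760 N and the normal force is N = mg cos 36.87° = 15.680 N.
With no friction, a = g sin 36.87° = 5.8800 m/s².
Starting from rest over a distance of 13.4 m, v² = 2aL = 2 × 5.8800 × 13.4 = 157.5840, so v = 12.5532 m/s.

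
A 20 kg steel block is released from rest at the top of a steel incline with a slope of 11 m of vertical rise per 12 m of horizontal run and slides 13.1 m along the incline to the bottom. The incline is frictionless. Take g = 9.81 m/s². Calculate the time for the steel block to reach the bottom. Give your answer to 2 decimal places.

The weight component along the incline is mg sin 42.51° = 132.577 N and the normal force is N = mg cos 42.51° = 144.630 N.
With no friction, a = g sin 42.51° = 6.6289 m/s².
Starting from rest, L = ½at², so t = √(2L/a) = √(2 × 13.1 / 6.6289) = 1.9881 s.

1.99 s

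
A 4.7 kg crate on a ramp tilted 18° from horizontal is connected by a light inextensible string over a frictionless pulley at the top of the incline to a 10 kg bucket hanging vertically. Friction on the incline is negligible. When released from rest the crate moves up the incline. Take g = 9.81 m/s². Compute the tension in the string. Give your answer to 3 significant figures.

41.1 N

For the crate on the incline: the weight component along the slope is m₁g sin 18° = 4.7 × 9.81 × 0.3090 = 14.247 N and the normal force is N = m₁g cos 18° = 43.850 N.
Newton's second law for the crate (up-slope positive): T − 14.247 = 4.7 a. For the hanging bucket (downward positive): 10 × 9.81 − T = 10 a.
Adding the two equations eliminates T: 83.853 = 14.7 a, so a = 5.7043 m/s².
Then from the hanging bucket's equation, T = 10 × (9.81 − 5.7043) = 41.057 N.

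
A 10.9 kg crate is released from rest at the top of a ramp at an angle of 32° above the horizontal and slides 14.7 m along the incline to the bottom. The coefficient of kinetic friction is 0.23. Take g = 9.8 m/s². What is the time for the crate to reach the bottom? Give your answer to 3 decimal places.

2.993 s

The weight component along the incline is mg sin 32° = 56.606 N and the normal force is N = mg cos 32° = 90.588 N.
Friction up the slope is f = μN = 0.23 × 90.588 = 20.835 N, so the net downslope force is 56.606 − 20.835 = 35.771 N and a = 35.771 / 10.9 = 3.2817 m/s².
Starting from rest, L = ½at², so t = √(2L/a) = √(2 × 14.7 / 3.2817) = 2.9931 s.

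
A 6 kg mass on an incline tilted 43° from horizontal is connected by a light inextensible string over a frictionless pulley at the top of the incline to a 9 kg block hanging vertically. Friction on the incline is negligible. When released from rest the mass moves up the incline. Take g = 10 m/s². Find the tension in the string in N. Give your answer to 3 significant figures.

60.6 N

For the mass on the incline: the weight component along the slope is m₁g sin 43° = 6 × 10 × 0.6820 = 40.920 N and the normal force is N = m₁g cos 43° = 43.881 N.
Newton's second law for the mass (up-slope positive): T − 40.920 = 6 a. For the hanging block (downward positive): 9 × 10 − T = 9 a.
Adding the two equations eliminates T: 49.080 = 15 a, so a = 3.2720 m/s².
Then from the hanging block's equation, T = 9 × (10 − 3.2720) = 60.552 N.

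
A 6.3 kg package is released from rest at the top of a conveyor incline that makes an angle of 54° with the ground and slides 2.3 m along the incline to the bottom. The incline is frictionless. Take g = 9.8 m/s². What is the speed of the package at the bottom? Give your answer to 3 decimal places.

The weight component along the incline is mg sin 54° = 49.949 N and the normal force is N = mg cos 54° = 36.290 N.
With no friction, a = g sin 54° = 7.9284 m/s².
Starting from rest over a distance of 2.3 m, v² = 2aL = 2 × 7.9284 × 2.3 = 36.4706, so v = 6.0391 m/s.

6.039 m/s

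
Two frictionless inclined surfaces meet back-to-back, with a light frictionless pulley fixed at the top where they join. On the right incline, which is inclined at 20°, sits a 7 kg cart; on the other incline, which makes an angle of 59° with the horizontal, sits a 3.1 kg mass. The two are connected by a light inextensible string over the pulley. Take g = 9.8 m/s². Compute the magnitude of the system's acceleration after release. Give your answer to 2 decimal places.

0.26 m/s²

Resolve each weight along its own incline: the 7 kg mass has component 7 × 9.8 × sin 20° = 23.463 N down its slope, and the 3.1 kg mass has 3.1 × 9.8 × sin 59° = 26.041 N down its slope.
The 3.1 kg side's 26.041 N exceeds the other side's 23.463 N, so that mass slides down and the 7 kg mass slides up. Taking that direction as positive, Newton's second law for the whole system gives 26.041 − 23.463 = (7 + 3.1) a, so a = 2.578 / 10.1 = 0.2552 m/s².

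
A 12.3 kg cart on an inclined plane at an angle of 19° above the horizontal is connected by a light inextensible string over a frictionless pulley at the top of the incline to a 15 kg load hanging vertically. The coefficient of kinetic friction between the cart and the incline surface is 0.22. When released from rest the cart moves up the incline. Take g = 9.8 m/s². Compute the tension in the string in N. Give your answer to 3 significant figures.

For the cart on the incline: the weight component along the slope is m₁g sin 19° = 12.3 × 9.8 × 0.3256 = 39.248 N and the normal force is N = m₁g cos 19° = 113.973 N.
Kinetic friction opposes the cart's motion up the incline: f = μN = 0.22 × 113.973 = 25.074 N acting down the slope.
Newton's second law for the cart (up-slope positive): T − 39.248 − 25.074 = 12.3 a. For the hanging load (downward positive): 15 × 9.8 − T = 15 a.
Adding the two equations eliminates T: 82.678 = 27.3 a, so a = 3.0285 m/s².
Then from the hanging load's equation, T = 15 × (9.8 − 3.0285) = 101.573 N.

102 N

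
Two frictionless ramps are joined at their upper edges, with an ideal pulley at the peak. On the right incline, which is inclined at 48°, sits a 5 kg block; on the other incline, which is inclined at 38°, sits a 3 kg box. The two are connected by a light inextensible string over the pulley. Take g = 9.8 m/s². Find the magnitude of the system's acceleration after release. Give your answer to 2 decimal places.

2.29 m/s²

Resolve each weight along its own incline: the 5 kg mass has component 5 × 9.8 × sin 48° = 36.414 N down its slope, and the 3 kg mass has 3 × 9.8 × sin 38° = 18.100 N down its slope.
The 5 kg side's 36.414 N exceeds the other side's 18.100 N, so that mass slides down and the 3 kg mass slides up. Taking that direction as positive, Newton's second law for the whole system gives 36.414 − 18.100 = (5 + 3) a, so a = 18.314 / 8 = 2.2893 m/s².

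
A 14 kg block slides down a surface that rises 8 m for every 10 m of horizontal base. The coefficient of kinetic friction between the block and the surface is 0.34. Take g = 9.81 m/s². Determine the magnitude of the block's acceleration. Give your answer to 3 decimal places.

Resolving the weight along the incline: the component pulling the block down the slope is mg sin 38.66° = 14 × 9.81 × 0.6247 = 85.796 N, and the normal force is N = mg cos 38.66° = 14 × 9.81 × 0.7809 = 107.249 N.
Kinetic friction acts up the slope with magnitude f = μN = 0.34 × 107.249 = 36.465 N.
Net force along the incline is 85.796 − 36.465 = 49.331 N, so a = 49.331 / 14 = 3.5236 m/s².

3.524 m/s²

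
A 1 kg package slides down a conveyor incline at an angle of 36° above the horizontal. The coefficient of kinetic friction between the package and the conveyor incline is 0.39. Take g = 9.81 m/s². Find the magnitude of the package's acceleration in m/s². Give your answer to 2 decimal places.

Resolving the weight along the incline: the component pulling the package down the slope is mg sin 36° = 1 × 9.81 × 0.5878 = 5.766 N, and the normal force is N = mg cos 36° = 1 × 9.81 × 0.8090 = 7.936 N.
Kinetic friction acts up the slope with magnitude f = μN = 0.39 × 7.936 = 3.095 N.
Net force along the incline is 5.766 − 3.095 = 2.671 N, so a = 2.671 / 1 = 2.6710 m/s².

2.67 m/s²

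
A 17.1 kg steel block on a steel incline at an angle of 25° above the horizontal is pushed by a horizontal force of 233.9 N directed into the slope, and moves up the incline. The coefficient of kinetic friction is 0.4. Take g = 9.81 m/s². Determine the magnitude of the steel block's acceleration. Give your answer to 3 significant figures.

The horizontal push has components F cos 25° = 233.9 × 0.9063 = 211.984 N up the incline and F sin 25° = 233.9 × 0.4226 = 98.846 N pressing into the surface.
The normal force is therefore N = mg cos 25° + F sin 25° = 152.033 + 98.846 = 250.879 N, and kinetic friction down the slope is μN = 0.4 × 250.879 = 100.352 N.
Along the incline: F cos 25° − mg sin 25° − μN = ma, so 211.984 − 70.892 − 100.352 = 17.1 a, giving a = 2.3825 m/s².

2.38 m/s²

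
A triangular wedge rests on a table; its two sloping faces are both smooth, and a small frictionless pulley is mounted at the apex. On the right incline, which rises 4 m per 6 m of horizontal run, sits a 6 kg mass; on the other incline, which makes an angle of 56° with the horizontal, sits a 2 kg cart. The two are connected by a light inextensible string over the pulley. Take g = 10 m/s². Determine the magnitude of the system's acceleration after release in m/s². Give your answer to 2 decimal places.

Resolve each weight along its own incline: the 6 kg mass has component 6 × 10 × sin 33.69° = 33.282 N down its slope, and the 2 kg mass has 2 × 10 × sin 56° = 16.581 N down its slope.
The 6 kg side's 33.282 N exceeds the other side's 16.581 N, so that mass slides down and the 2 kg mass slides up. Taking that direction as positive, Newton's second law for the whole system gives 33.282 − 16.581 = (6 + 2) a, so a = 16.701 / 8 = 2.0876 m/s².

2.09 m/s²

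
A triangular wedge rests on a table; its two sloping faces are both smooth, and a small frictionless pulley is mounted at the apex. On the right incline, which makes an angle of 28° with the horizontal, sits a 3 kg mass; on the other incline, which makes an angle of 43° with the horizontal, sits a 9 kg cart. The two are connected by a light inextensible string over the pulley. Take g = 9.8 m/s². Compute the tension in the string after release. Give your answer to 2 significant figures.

25 N

Resolve each weight along its own incline: the 3 kg mass has component 3 × 9.8 × sin 28° = 13.802 N down its slope, and the 9 kg mass has 9 × 9.8 × sin 43° = 60.152 N down its slope.
The 9 kg side's 60.152 N exceeds the other side's 13.802 N, so that mass slides down and the 3 kg mass slides up. Taking that direction as positive, Newton's second law for the whole system gives 60.152 − 13.802 = (3 + 9) a, so a = 46.350 / 12 = 3.8625 m/s².
For the 3 kg mass (up-slope positive): T − 13.802 = 3 × 3.8625, so T = 25.389 N.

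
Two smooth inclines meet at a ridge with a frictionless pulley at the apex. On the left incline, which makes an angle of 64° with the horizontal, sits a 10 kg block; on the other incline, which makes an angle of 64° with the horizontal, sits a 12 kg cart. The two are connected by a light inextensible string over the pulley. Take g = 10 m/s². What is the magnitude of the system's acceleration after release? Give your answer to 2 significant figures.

Resolve each weight along its own incline: the 10 kg mass has component 10 × 10 × sin 64° = 89.879 N down its slope, and the 12 kg mass has 12 × 10 × sin 64° = 107.855 N down its slope.
The 12 kg side's 107.855 N exceeds the other side's 89.879 N, so that mass slides down and the 10 kg mass slides up. Taking that direction as positive, Newton's second law for the whole system gives 107.855 − 89.879 = (10 + 12) a, so a = 17.976 / 22 = 0.8171 m/s².

0.82 m/s²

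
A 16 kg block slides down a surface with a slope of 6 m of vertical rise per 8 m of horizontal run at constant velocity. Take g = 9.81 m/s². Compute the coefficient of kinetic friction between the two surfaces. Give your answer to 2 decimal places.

0.75

At constant velocity the net force along the incline is zero: mg sin 36.87° = μ mg cos 36.87°.
So μ = tan 36.87° = 0.6000 / 0.8000 = 0.7500.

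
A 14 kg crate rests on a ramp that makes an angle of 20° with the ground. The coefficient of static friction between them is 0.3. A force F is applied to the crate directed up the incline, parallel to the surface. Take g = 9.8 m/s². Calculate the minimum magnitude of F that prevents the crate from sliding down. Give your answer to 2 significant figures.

8.2 N

The normal force is N = mg cos 20° = 128.926 N. With F at its minimum the crate is on the verge of sliding down, so static friction is at its maximum μ_s N = 0.3 × 128.926 = 38.678 N and acts up the slope.
Equilibrium along the incline: F + μ_s N = mg sin 20°, so F = 46.925 − 38.678 = 8.247 N.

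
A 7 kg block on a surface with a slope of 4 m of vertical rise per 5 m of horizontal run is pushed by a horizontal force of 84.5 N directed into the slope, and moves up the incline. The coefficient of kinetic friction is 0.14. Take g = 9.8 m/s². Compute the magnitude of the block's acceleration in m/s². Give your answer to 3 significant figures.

The horizontal push has components F cos 38.66° = 84.5 × 0.7809 = 65.986 N up the incline and F sin 38.66° = 84.5 × 0.6247 = 52.787 N pressing into the surface.
The normal force is therefore N = mg cos 38.66° + F sin 38.66° = 53.570 + 52.787 = 106.357 N, and kinetic friction down the slope is μN = 0.14 × 106.357 = 14.890 N.
Along the incline: F cos 38.66° − mg sin 38.66° − μN = ma, so 65.986 − 42.854 − 14.890 = 7 a, giving a = 1.1774 m/s².

1.18 m/s²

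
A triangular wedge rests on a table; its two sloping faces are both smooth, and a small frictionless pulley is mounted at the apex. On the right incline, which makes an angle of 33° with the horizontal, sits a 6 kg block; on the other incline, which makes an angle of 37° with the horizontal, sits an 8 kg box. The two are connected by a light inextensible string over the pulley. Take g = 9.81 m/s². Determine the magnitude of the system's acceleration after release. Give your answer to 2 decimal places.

Resolve each weight along its own incline: the 6 kg mass has component 6 × 9.81 × sin 33° = 32.057 N down its slope, and the 8 kg mass has 8 × 9.81 × sin 37° = 47.230 N down its slope.
The 8 kg side's 47.230 N exceeds the other side's 32.057 N, so that mass slides down and the 6 kg mass slides up. Taking that direction as positive, Newton's second law for the whole system gives 47.230 − 32.057 = (6 + 8) a, so a = 15.173 / 14 = 1.0838 m/s².

1.08 m/s²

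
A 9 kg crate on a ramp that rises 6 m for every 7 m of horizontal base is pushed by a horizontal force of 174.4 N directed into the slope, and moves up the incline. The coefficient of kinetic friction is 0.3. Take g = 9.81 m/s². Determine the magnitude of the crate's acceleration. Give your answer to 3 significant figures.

The horizontal push has components F cos 40.60° = 174.4 × 0.7593 = 132.422 N up the incline and F sin 40.60° = 174.4 × 0.6508 = 113.500 N pressing into the surface.
The normal force is therefore N = mg cos 40.60° + F sin 40.60° = 67.039 + 113.500 = 180.539 N, and kinetic friction down the slope is μN = 0.3 × 180.539 = 54.162 N.
Along the incline: F cos 40.60° − mg sin 40.60° − μN = ma, so 132.422 − 57.459 − 54.162 = 9 a, giving a = 2.3112 m/s².

2.31 m/s²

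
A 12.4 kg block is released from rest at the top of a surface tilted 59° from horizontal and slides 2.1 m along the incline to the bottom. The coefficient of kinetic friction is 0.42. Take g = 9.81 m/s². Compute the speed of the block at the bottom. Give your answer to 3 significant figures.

The weight component along the incline is mg sin 59° = 104.269 N and the normal force is N = mg cos 59° = 62.651 N.
Friction up the slope is f = μN = 0.42 × 62.651 = 26.313 N, so the net downslope force is 104.269 − 26.313 = 77.956 N and a = 77.956 / 12.4 = 6.2868 m/s².
Starting from rest over a distance of 2.1 m, v² = 2aL = 2 × 6.2868 × 2.1 = 26.4046, so v = 5.1385 m/s.

5.14 m/s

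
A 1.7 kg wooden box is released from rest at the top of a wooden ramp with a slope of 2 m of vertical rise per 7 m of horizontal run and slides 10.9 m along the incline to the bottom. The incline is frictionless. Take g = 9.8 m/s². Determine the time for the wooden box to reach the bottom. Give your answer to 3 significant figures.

The weight component along the incline is mg sin 15.95° = 4.577 N and the normal force is N = mg cos 15.95° = 16.019 N.
With no friction, a = g sin 15.95° = 2.6923 m/s².
Starting from rest, L = ½at², so t = √(2L/a) = √(2 × 10.9 / 2.6923) = 2.8456 s.

2.85 s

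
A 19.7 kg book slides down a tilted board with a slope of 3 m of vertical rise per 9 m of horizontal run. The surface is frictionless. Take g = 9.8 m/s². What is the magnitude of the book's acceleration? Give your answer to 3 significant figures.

Resolving the weight along the incline: the component pulling the book down the slope is mg sin 18.43° = 19.7 × 9.8 × 0.3162 = 61.046 N, and the normal force is N = mg cos 18.43° = 19.7 × 9.8 × 0.9487 = 183.156 N.
With no friction the net force along the incline is 61.046 N, so a = g sin 18.43° = 61.046 / 19.7 = 3.0988 m/s².

3.10 m/s²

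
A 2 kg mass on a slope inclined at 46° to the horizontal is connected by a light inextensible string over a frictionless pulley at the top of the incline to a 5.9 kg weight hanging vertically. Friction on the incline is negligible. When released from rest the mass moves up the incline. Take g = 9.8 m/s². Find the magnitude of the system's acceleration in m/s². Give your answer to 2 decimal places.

For the mass on the incline: the weight component along the slope is m₁g sin 46° = 2 × 9.8 × 0.7193 = 14.098 N and the normal force is N = m₁g cos 46° = 13.615 N.
Newton's second law for the mass (up-slope positive): T − 14.098 = 2 a. For the hanging weight (downward positive): 5.9 × 9.8 − T = 5.9 a.
Adding the two equations eliminates T: 43.722 = 7.9 a, so a = 5.5344 m/s².

5.53 m/s²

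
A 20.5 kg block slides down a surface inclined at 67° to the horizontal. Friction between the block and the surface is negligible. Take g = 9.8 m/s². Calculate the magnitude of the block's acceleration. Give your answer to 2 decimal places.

Resolving the weight along the incline: the component pulling the block down the slope is mg sin 67° = 20.5 × 9.8 × 0.9205 = 184.928 N, and the normal force is N = mg cos 67° = 20.5 × 9.8 × 0.3907 = 78.492 N.
With no friction the net force along the incline is 184.928 N, so a = g sin 67° = 184.928 / 20.5 = 9.0209 m/s².

9.02 m/s²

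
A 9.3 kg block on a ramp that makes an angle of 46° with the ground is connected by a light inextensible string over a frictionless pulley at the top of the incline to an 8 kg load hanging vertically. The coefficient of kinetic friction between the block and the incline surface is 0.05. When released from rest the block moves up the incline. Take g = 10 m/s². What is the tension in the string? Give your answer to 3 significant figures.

75.4 N

For the block on the incline: the weight component along the slope is m₁g sin 46° = 9.3 × 10 × 0.7193 = 66.895 N and the normal force is N = m₁g cos 46° = 64.603 N.
Kinetic friction opposes the block's motion up the incline: f = μN = 0.05 × 64.603 = 3.230 N acting down the slope.
Newton's second law for the block (up-slope positive): T − 66.895 − 3.230 = 9.3 a. For the hanging load (downward positive): 8 × 10 − T = 8 a.
Adding the two equations eliminates T: 9.875 = 17.3 a, so a = 0.5708 m/s².
Then from the hanging load's equation, T = 8 × (10 − 0.5708) = 75.434 N.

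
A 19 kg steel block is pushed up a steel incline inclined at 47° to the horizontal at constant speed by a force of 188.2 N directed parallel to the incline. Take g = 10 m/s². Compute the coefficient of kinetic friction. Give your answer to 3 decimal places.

At constant speed ΣF = 0 along the incline. The applied 188.2 N acts up the slope; the weight component mg sin 47° = 138.957 N and kinetic friction μN both act down the slope.
So 188.2 = 138.957 + μ × 129.580, giving μ = (188.2 − 138.957) / 129.580 = 0.3800.

0.380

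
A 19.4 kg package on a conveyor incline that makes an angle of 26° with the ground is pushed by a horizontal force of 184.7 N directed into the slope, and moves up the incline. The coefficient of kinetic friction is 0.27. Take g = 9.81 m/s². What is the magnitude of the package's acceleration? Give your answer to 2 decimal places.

The horizontal push has components F cos 26° = 184.7 × 0.8988 = 166.008 N up the incline and F sin 26° = 184.7 × 0.4384 = 80.972 N pressing into the surface.
The normal force is therefore N = mg cos 26° + F sin 26° = 171.054 + 80.972 = 252.026 N, and kinetic friction down the slope is μN = 0.27 × 252.026 = 68.047 N.
Along the incline: F cos 26° − mg sin 26° − μN = ma, so 166.008 − 83.434 − 68.047 = 19.4 a, giving a = 0.7488 m/s².

0.75 m/s²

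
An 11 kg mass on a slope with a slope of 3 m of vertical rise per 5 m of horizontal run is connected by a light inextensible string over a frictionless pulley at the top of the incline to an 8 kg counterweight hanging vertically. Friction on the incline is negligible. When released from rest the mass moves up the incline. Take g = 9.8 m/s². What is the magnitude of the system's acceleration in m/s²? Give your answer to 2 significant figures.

1.2 m/s²

For the mass on the incline: the weight component along the slope is m₁g sin 30.96° = 11 × 9.8 × 0.5145 = 55.463 N and the normal force is N = m₁g cos 30.96° = 92.438 N.
Newton's second law for the mass (up-slope positive): T − 55.463 = 11 a. For the hanging counterweight (downward positive): 8 × 9.8 − T = 8 a.
Adding the two equations eliminates T: 22.937 = 19 a, so a = 1.2072 m/s².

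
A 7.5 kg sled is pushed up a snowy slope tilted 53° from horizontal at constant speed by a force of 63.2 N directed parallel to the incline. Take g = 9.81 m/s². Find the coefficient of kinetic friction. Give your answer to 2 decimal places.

0.10

At constant speed ΣF = 0 along the incline. The applied 63.2 N acts up the slope; the weight component mg sin 53° = 58.760 N and kinetic friction μN both act down the slope.
So 63.2 = 58.760 + μ × 44.279, giving μ = (63.2 − 58.760) / 44.279 = 0.1003.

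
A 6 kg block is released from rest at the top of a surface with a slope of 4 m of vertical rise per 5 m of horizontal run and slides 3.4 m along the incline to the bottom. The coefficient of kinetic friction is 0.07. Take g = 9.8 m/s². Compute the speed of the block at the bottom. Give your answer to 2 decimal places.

6.16 m/s

The weight component along the incline is mg sin 38.66° = 36.732 N and the normal force is N = mg cos 38.66° = 45.915 N.
Friction up the slope is f = μN = 0.07 × 45.915 = 3.214 N, so the net downslope force is 36.732 − 3.214 = 33.518 N and a = 33.518 / 6 = 5.5863 m/s².
Starting from rest over a distance of 3.4 m, v² = 2aL = 2 × 5.5863 × 3.4 = 37.9868, so v = 6.1633 m/s.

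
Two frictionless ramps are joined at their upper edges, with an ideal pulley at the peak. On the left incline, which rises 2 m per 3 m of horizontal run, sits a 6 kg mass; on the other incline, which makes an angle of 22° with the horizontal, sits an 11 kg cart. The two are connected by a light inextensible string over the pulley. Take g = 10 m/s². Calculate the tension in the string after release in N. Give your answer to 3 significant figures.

Resolve each weight along its own incline: the 6 kg mass has component 6 × 10 × sin 33.69° = 33.282 N down its slope, and the 11 kg mass has 11 × 10 × sin 22° = 41.207 N down its slope.
The 11 kg side's 41.207 N exceeds the other side's 33.282 N, so that mass slides down and the 6 kg mass slides up. Taking that direction as positive, Newton's second law for the whole system gives 41.207 − 33.282 = (6 + 11) a, so a = 7.925 / 17 = 0.4662 m/s².
For the 6 kg mass (up-slope positive): T − 33.282 = 6 × 0.4662, so T = 36.079 N.

36.1 N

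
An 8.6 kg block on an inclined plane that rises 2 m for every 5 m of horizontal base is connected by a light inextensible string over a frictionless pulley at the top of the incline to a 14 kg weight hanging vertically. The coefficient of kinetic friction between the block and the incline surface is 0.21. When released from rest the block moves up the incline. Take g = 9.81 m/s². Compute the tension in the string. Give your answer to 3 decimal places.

For the block on the incline: the weight component along the slope is m₁g sin 21.80° = 8.6 × 9.81 × 0.3714 = 31.334 N and the normal force is N = m₁g cos 21.80° = 78.332 N.
Kinetic friction opposes the block's motion up the incline: f = μN = 0.21 × 78.332 = 16.450 N acting down the slope.
Newton's second law for the block (up-slope positive): T − 31.334 − 16.450 = 8.6 a. For the hanging weight (downward positive): 14 × 9.81 − T = 14 a.
Adding the two equations eliminates T: 89.556 = 22.6 a, so a = 3.9627 m/s².
Then from the hanging weight's equation, T = 14 × (9.81 − 3.9627) = 81.862 N.

81.862 N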